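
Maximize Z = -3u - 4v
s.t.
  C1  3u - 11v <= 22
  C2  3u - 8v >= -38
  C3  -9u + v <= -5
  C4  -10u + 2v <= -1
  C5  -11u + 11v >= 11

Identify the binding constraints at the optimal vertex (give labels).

C3 and C5

Feasible corners and Z = -3u - 4v:
  (42/37, 383/74) → Z = -892/37
  (6, 7) → Z = -46
  (9/8, 41/8) → Z = -191/8
  (3/4, 7/4) → Z = -37/4

The maximum is at (3/4, 7/4). Substituting into each constraint, equality holds for C3 and C5; the remaining constraints have slack.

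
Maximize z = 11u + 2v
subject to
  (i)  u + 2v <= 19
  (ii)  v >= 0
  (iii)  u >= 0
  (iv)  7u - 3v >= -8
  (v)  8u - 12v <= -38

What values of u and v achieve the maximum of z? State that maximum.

u = 38/7, v = 95/14, maximum z = 513/7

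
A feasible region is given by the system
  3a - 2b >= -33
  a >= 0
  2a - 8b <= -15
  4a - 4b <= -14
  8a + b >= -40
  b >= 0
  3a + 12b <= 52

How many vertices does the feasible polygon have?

Of the 21 pairwise boundary intersections, those satisfying every inequality are:
  (0, 7/2)
  (0, 13/3)
  (2/3, 25/6)

3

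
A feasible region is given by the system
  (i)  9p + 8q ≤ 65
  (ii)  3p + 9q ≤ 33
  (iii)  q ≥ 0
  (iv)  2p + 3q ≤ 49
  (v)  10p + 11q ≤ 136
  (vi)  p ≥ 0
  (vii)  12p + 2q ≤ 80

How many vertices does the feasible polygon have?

Of the 21 pairwise boundary intersections, those satisfying every inequality are:
  (107/19, 34/19)
  (85/13, 10/13)
  (0, 11/3)
  (0, 0)
  (20/3, 0)

5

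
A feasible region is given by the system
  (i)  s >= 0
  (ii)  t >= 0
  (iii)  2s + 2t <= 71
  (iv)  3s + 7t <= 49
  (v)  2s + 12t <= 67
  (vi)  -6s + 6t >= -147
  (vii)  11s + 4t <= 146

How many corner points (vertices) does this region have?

Intersecting each pair of boundary lines and keeping only the points that satisfy every inequality leaves:
  (0, 0)
  (0, 67/12)
  (146/11, 0)
  (119/22, 103/22)
  (826/65, 101/65)

5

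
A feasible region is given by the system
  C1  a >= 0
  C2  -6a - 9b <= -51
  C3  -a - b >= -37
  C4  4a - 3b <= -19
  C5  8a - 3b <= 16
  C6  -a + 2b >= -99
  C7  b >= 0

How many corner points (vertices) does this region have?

4

Intersecting each pair of boundary lines and keeping only the points that satisfy every inequality leaves:
  (0, 37)
  (0, 19/3)
  (127/11, 280/11)
  (35/4, 18)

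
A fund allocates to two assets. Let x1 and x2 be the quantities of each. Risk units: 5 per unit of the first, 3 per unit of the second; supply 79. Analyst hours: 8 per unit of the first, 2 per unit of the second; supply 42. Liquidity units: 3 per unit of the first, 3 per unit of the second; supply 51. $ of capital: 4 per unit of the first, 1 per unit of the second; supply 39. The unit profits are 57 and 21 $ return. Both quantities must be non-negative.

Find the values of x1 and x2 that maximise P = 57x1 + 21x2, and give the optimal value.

x1 = 4/3, x2 = 47/3, maximum P = 405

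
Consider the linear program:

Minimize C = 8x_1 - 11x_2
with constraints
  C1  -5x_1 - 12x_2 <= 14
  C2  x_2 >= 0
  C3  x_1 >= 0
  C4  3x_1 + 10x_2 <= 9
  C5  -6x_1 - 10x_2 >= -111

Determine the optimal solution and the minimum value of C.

x_1 = 0, x_2 = 9/10, minimum C = -99/10

At the optimal vertex, x_1 = 0 and 3x_1 + 10x_2 = 9.
Solving simultaneously gives x_1 = 0, x_2 = 9/10.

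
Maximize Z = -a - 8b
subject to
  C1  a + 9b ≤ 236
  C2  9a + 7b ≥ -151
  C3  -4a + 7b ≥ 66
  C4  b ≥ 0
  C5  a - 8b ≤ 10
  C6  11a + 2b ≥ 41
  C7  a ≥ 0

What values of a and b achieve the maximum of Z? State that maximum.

Extreme points and Z = -a - 8b:
  (1058/43, 1010/43) → Z = -9138/43
  (0, 236/9) → Z = -1888/9
  (31/17, 178/17) → Z = -1455/17
  (0, 41/2) → Z = -164

At the optimal vertex, -4a + 7b = 66 and 11a + 2b = 41.
Solving simultaneously gives a = 31/17, b = 178/17.

a = 31/17, b = 178/17, maximum Z = -1455/17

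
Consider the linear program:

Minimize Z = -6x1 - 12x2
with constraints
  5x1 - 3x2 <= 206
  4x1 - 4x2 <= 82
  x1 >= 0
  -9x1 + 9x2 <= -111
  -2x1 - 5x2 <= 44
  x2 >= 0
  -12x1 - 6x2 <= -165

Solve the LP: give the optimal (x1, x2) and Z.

x1 = 169/2, x2 = 433/6, minimum Z = -1373

Vertices and Z = -6x1 - 12x2:
  (289/4, 207/4) → Z = -2109/2
  (169/2, 433/6) → Z = -1373
  (41/2, 0) → Z = -123
  (239/18, 17/18) → Z = -91
  (55/4, 0) → Z = -165/2

The binding constraints are 5x1 - 3x2 = 206 and -9x1 + 9x2 = -111.
Solving simultaneously gives x1 = 169/2, x2 = 433/6.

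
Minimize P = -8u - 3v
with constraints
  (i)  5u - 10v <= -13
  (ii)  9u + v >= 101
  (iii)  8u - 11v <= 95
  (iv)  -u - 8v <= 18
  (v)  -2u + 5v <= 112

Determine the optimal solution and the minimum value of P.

u = 569/6, v = 181/3, minimum P = -2819/3

Extreme points and P = -8u - 3v:
  (997/95, 622/95) → P = -518/5
  (1093/25, 579/25) → P = -10481/25
  (393/47, 1210/47) → P = -6774/47
  (569/6, 181/3) → P = -2819/3

The optimum lies where 8u - 11v = 95 and -2u + 5v = 112.
Solving simultaneously gives u = 569/6, v = 181/3.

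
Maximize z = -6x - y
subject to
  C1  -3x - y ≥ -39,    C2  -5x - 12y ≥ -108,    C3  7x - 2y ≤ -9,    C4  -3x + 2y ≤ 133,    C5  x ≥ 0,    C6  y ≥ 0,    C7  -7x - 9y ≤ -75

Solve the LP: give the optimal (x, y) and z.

x = 0, y = 25/3, maximum z = -25/3

Vertices and z = -6x - y:
  (54/47, 801/94) → z = -1449/94
  (0, 9) → z = -9
  (69/77, 84/11) → z = -1002/77
  (0, 25/3) → z = -25/3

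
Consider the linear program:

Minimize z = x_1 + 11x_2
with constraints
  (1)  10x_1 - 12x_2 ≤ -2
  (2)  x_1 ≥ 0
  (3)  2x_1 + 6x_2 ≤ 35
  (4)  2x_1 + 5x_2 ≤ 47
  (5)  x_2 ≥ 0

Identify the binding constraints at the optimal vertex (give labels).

(1) and (2)

Vertices and z = x_1 + 11x_2:
  (0, 1/6) → z = 11/6
  (34/7, 59/14) → z = 717/14
  (0, 35/6) → z = 385/6

The minimum is at (0, 1/6). Substituting into each constraint, equality holds for (1) and (2); the remaining constraints have slack.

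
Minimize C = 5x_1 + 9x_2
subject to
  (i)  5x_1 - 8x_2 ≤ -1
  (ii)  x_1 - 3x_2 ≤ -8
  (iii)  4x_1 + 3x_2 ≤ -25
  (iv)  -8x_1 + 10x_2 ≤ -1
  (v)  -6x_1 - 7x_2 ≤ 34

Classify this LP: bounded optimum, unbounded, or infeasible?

infeasible

The boundaries 5x_1 - 8x_2 = -1 and x_1 - 3x_2 = -8 meet at (61/7, 39/7), but that point violates 4x_1 + 3x_2 ≤ -25. Every candidate vertex is excluded by some other constraint, so the feasible region is empty.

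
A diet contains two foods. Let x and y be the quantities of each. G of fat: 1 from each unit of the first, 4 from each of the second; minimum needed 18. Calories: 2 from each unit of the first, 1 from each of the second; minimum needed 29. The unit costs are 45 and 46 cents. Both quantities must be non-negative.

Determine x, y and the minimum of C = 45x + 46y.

Extreme points and C = 45x + 46y:
  (0, 29) → C = 1334
  (18, 0) → C = 810
  (14, 1) → C = 676
The feasible region is unbounded (it extends along (0, 1), (1, 0)), but C strictly increases along every unbounded feasible direction, so there is no improving ray and the minimum is attained at a vertex.

The binding constraints are x + 4y = 18 and 2x + y = 29.
Solving simultaneously gives x = 14, y = 1.

x = 14, y = 1, minimum C = 676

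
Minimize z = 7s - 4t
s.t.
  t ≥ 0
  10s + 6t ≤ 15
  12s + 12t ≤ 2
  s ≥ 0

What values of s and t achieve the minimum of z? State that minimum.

Corner points and z = 7s - 4t:
  (1/6, 0) → z = 7/6
  (0, 0) → z = 0
  (0, 1/6) → z = -2/3

s = 0, t = 1/6, minimum z = -2/3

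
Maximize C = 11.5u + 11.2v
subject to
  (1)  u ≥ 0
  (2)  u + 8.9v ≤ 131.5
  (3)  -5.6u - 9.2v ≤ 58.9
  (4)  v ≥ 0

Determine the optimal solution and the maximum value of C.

Extreme points and C = 11.5u + 11.2v:
  (0, 1315/89) → C = 14728/89
  (0, 0) → C = 0
  (263/2, 0) → C = 6049/4

u = 131.5, v = 0, maximum C = 1512.25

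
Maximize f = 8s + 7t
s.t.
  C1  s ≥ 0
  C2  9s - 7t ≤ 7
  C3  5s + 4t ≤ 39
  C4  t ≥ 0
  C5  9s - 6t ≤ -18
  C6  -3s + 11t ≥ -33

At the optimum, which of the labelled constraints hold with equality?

C1 and C3

Vertices and f = 8s + 7t:
  (0, 39/4) → f = 273/4
  (0, 3) → f = 21
  (27/11, 147/22) → f = 1461/22

The maximum is at (0, 39/4). Substituting into each constraint, equality holds for C1 and C3; the remaining constraints have slack.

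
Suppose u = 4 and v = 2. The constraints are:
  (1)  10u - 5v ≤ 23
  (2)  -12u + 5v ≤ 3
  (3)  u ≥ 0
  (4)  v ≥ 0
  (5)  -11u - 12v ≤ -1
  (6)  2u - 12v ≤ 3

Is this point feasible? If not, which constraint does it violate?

not feasible — violates (1)

Constraint (1): 10u - 5v = 30, which is not ≤ 23. All other constraints are satisfied.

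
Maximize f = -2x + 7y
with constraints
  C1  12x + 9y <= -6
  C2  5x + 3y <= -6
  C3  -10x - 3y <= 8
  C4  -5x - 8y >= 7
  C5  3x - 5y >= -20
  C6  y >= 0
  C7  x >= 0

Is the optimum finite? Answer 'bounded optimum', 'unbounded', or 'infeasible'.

The boundaries 5x + 3y = -6 and x = 0 meet at (0, -2), but that point violates y ≥ 0. Every candidate vertex is excluded by some other constraint, so the feasible region is empty.

infeasible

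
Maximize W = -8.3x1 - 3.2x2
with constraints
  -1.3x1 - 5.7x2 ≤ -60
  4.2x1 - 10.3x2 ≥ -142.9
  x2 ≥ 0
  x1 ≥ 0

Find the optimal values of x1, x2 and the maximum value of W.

Vertices and W = -8.3x1 - 3.2x2:
  (600/13, 0) → W = -4980/13
  (0, 200/19) → W = -640/19
  (0, 1429/103) → W = -22864/515
The feasible region is unbounded (it extends along (103, 42), (1, 0)), but W strictly decreases along every unbounded feasible direction, so there is no improving ray and the maximum is attained at a vertex.

At the optimal vertex, -1.3x1 - 5.7x2 = -60 and x1 = 0.
Solving simultaneously gives x1 = 0, x2 = 200/19.

x1 = 0, x2 = 200/19, maximum W = -640/19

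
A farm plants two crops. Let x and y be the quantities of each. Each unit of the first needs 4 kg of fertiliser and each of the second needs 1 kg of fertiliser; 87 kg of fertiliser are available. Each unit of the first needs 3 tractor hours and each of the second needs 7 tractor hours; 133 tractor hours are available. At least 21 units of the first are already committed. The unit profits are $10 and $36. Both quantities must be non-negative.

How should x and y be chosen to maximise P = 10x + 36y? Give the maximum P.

x = 21, y = 3, maximum P = 318

Extreme points and P = 10x + 36y:
  (87/4, 0) → P = 435/2
  (21, 0) → P = 210
  (21, 3) → P = 318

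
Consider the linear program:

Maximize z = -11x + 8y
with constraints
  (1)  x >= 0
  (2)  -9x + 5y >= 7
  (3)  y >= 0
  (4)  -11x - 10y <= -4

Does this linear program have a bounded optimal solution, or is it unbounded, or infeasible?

From the feasible point (0, 7/5), moving in the direction (0, 1) keeps every constraint satisfied while z increases without bound.

unbounded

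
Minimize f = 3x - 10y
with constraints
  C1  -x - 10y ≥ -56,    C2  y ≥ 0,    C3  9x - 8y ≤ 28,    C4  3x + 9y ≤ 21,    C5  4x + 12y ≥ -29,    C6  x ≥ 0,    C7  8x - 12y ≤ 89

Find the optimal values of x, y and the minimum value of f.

Corner points and f = 3x - 10y:
  (28/9, 0) → f = 28/3
  (0, 0) → f = 0
  (4, 1) → f = 2
  (0, 7/3) → f = -70/3

At the optimal vertex, 3x + 9y = 21 and x = 0.
Solving simultaneously gives x = 0, y = 7/3.

x = 0, y = 7/3, minimum f = -70/3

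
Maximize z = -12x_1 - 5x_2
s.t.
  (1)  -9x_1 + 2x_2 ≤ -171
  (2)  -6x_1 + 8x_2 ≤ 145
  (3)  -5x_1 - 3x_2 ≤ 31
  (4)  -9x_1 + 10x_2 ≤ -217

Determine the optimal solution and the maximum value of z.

x_1 = 451/37, x_2 = -1134/37, maximum z = 258/37

The feasible region is unbounded (it extends along (3, -5), (4, 3)), but z strictly decreases along every unbounded feasible direction, so there is no improving ray and the maximum is attained at a vertex.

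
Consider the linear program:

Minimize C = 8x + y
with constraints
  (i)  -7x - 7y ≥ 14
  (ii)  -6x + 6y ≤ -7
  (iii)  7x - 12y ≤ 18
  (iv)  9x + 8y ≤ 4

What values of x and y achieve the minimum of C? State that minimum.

Extreme points and C = 8x + y:
  (-5/12, -19/12) → C = -59/12
  (-6/19, -32/19) → C = -80/19
  (-4/5, -59/30) → C = -251/30

The binding constraints are -6x + 6y = -7 and 7x - 12y = 18.
Solving simultaneously gives x = -4/5, y = -59/30.

x = -4/5, y = -59/30, minimum C = -251/30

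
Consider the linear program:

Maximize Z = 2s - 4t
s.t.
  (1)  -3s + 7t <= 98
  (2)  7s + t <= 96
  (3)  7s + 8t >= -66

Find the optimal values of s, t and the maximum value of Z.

Vertices and Z = 2s - 4t:
  (287/26, 487/26) → Z = -687/13
  (-1246/73, 488/73) → Z = -4444/73
  (834/49, -162/7) → Z = 6204/49

The binding constraints are 7s + t = 96 and 7s + 8t = -66.
Solving simultaneously gives s = 834/49, t = -162/7.

s = 834/49, t = -162/7, maximum Z = 6204/49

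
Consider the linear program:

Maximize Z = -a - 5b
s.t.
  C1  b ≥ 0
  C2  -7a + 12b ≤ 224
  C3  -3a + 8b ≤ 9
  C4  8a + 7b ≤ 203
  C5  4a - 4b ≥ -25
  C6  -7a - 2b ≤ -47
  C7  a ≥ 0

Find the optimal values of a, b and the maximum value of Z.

a = 47/7, b = 0, maximum Z = -47/7

Extreme points and Z = -a - 5b:
  (203/8, 0) → Z = -203/8
  (47/7, 0) → Z = -47/7
  (1561/85, 681/85) → Z = -4966/85
  (179/31, 102/31) → Z = -689/31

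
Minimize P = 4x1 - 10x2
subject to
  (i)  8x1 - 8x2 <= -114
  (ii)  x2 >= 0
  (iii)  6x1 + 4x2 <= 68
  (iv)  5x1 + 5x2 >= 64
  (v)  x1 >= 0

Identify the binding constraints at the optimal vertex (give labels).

Corner points and P = 4x1 - 10x2:
  (11/10, 307/20) → P = -1491/10
  (0, 57/4) → P = -285/2
  (0, 17) → P = -170

The minimum is at (0, 17). Substituting into each constraint, equality holds for (iii) and (v); the remaining constraints have slack.

(iii) and (v)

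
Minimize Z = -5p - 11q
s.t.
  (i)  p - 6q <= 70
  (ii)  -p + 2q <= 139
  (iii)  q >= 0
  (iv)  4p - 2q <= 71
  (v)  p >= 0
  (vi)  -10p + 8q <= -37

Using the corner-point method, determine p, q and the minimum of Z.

p = 247/6, q = 281/6, minimum Z = -721

Feasible corners and Z = -5p - 11q:
  (71/4, 0) → Z = -355/4
  (37/10, 0) → Z = -37/2
  (247/6, 281/6) → Z = -721

The binding constraints are 4p - 2q = 71 and -10p + 8q = -37.
Solving simultaneously gives p = 247/6, q = 281/6.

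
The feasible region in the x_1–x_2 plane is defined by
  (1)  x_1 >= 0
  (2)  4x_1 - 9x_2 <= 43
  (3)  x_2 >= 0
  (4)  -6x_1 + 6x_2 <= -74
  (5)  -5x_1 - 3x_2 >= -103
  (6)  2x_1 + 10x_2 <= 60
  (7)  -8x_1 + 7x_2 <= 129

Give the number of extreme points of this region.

3

Pairwise boundary intersections that survive every other constraint:
  (68/5, 19/15)
  (485/29, 77/29)
  (275/18, 53/18)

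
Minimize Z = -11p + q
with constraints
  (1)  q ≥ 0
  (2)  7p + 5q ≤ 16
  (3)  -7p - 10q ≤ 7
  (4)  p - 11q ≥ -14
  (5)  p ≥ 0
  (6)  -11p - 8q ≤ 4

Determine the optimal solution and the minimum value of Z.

p = 16/7, q = 0, minimum Z = -176/7

Vertices and Z = -11p + q:
  (16/7, 0) → Z = -176/7
  (0, 0) → Z = 0
  (53/41, 57/41) → Z = -526/41
  (0, 14/11) → Z = 14/11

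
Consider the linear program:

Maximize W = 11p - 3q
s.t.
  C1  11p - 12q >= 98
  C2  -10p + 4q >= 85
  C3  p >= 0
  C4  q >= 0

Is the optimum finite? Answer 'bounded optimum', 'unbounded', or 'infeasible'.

The boundaries 11p - 12q = 98 and q = 0 meet at (98/11, 0), but that point violates -10p + 4q ≥ 85. Every candidate vertex is excluded by some other constraint, so the feasible region is empty.

infeasible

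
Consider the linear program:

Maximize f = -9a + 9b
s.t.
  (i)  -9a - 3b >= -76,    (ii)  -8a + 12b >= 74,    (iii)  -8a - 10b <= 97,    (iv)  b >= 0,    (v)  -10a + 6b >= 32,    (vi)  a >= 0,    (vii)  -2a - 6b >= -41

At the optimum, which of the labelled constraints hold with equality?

Feasible corners and f = -9a + 9b:
  (0, 37/6) → f = 111/2
  (2/3, 119/18) → f = 107/2
  (0, 41/6) → f = 123/2

The maximum is at (0, 41/6). Substituting into each constraint, equality holds for (vi) and (vii); the remaining constraints have slack.

(vi) and (vii)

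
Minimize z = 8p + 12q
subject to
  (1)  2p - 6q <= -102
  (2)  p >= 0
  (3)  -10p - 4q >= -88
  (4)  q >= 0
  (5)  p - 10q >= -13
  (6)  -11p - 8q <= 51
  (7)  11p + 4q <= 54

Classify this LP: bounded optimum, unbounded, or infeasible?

The boundaries p = 0 and q = 0 meet at (0, 0), but that point violates 2p - 6q ≤ -102. Every candidate vertex is excluded by some other constraint, so the feasible region is empty.

infeasible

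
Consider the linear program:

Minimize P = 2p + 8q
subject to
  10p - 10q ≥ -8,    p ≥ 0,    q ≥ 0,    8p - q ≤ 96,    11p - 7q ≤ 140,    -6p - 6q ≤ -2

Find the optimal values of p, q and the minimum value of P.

Corner points and P = 2p + 8q:
  (0, 4/5) → P = 32/5
  (484/35, 512/35) → P = 5064/35
  (0, 1/3) → P = 8/3
  (12, 0) → P = 24
  (1/3, 0) → P = 2/3

p = 1/3, q = 0, minimum P = 2/3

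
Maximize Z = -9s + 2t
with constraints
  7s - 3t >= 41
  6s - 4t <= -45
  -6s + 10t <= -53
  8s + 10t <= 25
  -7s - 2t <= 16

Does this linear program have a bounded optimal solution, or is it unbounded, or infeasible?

infeasible

The boundaries 7s - 3t = 41 and -6s + 10t = -53 meet at (251/52, -125/52), but that point violates 6s - 4t ≤ -45. Every candidate vertex is excluded by some other constraint, so the feasible region is empty.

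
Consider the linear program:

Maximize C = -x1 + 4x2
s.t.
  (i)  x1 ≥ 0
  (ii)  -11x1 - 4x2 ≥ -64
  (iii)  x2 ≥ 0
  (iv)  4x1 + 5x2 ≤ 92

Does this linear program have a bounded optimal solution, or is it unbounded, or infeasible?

Extreme points and C = -x1 + 4x2:
  (0, 16) → C = 64
  (0, 0) → C = 0
  (64/11, 0) → C = -64/11
The feasible region has finitely many vertices and no improving ray; the maximum is 64 at (0, 16).

bounded optimum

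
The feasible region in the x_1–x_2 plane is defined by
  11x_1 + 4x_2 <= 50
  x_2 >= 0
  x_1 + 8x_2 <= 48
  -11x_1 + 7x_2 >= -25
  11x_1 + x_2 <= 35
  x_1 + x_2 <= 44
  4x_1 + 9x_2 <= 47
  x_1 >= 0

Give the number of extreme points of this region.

5

Of the 28 pairwise boundary intersections, those satisfying every inequality are:
  (25/11, 0)
  (0, 0)
  (135/44, 5/4)
  (268/95, 377/95)
  (0, 47/9)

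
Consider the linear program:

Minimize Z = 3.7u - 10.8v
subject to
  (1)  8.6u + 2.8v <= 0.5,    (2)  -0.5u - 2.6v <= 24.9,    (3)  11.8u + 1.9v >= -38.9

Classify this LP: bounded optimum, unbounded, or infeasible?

Vertices and Z = 3.7u - 10.8v:
  (3551/1048, -21439/2096) → Z = 1289093/10480
  (-10987/1670, 17022/835) → Z = -4083271/16700
  (-5383/2973, -27437/2973) → Z = 552805/5946
The feasible region has finitely many vertices and no improving ray; the minimum is -4083271/16700 at (-10987/1670, 17022/835).

bounded optimum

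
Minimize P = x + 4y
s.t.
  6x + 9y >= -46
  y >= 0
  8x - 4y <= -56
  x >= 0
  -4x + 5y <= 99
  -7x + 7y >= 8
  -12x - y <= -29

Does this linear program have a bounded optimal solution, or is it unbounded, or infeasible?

Corner points and P = x + 4y:
  (29/6, 71/3) → P = 199/2
  (15/14, 113/7) → P = 919/14
  (23/32, 163/8) → P = 2631/32
The feasible region has finitely many vertices and no improving ray; the minimum is 919/14 at (15/14, 113/7).

bounded optimum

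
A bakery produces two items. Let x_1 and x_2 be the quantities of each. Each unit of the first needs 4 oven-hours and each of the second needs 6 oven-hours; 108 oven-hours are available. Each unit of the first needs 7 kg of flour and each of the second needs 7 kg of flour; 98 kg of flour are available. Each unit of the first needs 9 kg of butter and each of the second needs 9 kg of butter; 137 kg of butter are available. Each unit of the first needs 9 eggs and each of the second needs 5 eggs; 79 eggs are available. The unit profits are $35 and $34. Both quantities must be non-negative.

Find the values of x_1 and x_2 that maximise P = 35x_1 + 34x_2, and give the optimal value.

Corner points and P = 35x_1 + 34x_2:
  (0, 0) → P = 0
  (0, 14) → P = 476
  (79/9, 0) → P = 2765/9
  (9/4, 47/4) → P = 1913/4

x_1 = 9/4, x_2 = 47/4, maximum P = 1913/4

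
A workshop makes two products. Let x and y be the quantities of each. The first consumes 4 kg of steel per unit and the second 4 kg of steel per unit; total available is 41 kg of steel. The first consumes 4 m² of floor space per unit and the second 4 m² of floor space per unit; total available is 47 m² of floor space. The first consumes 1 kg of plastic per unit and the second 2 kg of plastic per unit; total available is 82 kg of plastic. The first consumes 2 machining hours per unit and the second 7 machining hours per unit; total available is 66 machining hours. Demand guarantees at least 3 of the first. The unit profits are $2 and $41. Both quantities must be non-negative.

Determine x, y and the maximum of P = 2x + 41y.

x = 3, y = 29/4, maximum P = 1213/4

Vertices and P = 2x + 41y:
  (41/4, 0) → P = 41/2
  (3, 0) → P = 6
  (3, 29/4) → P = 1213/4

At the optimal vertex, 4x + 4y = 41 and x = 3.
Solving simultaneously gives x = 3, y = 29/4.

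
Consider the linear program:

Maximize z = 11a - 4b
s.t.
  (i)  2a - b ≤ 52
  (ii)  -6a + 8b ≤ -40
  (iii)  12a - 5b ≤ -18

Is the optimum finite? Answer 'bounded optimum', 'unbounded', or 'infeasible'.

bounded optimum

Vertices and z = 11a - 4b:
  (-139, -330) → z = -209
  (-172/33, -98/11) → z = -716/33
The feasible region has finitely many vertices and no improving ray; the maximum is -716/33 at (-172/33, -98/11).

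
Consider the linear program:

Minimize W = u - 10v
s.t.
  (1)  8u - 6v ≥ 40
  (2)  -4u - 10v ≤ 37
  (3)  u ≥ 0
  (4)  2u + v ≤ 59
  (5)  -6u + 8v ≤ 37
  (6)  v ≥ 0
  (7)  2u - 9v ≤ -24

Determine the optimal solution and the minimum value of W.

Feasible corners and W = u - 10v:
  (271/14, 134/7) → W = -2409/14
  (42/5, 68/15) → W = -554/15
  (435/22, 214/11) → W = -3845/22
  (507/20, 83/10) → W = -1153/20

The optimum lies where 2u + v = 59 and -6u + 8v = 37.
Solving simultaneously gives u = 435/22, v = 214/11.

u = 435/22, v = 214/11, minimum W = -3845/22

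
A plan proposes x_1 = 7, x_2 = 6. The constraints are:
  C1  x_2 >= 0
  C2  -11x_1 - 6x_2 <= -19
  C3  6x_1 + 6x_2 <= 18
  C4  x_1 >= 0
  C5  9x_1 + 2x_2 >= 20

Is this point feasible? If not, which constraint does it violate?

not feasible — violates C3

Constraint C3: 6x_1 + 6x_2 = 78, which is not ≤ 18. All other constraints are satisfied.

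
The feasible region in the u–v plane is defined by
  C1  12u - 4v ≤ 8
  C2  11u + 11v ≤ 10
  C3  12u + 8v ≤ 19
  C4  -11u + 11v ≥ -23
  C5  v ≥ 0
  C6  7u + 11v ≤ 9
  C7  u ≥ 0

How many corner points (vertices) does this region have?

Of the 21 pairwise boundary intersections, those satisfying every inequality are:
  (8/11, 2/11)
  (2/3, 0)
  (1/4, 29/44)
  (0, 0)
  (0, 9/11)

5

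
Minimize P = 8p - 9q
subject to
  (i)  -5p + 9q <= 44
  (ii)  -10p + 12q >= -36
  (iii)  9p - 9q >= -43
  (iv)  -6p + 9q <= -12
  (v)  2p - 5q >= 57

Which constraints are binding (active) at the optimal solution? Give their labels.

(iii) and (v)

Extreme points and P = 8p - 9q:
  (-140/3, -377/9) → P = 11/3
  (-252/13, -249/13) → P = 225/13
  (-728/27, -599/27) → P = -433/27

The minimum is at (-728/27, -599/27). Substituting into each constraint, equality holds for (iii) and (v); the remaining constraints have slack.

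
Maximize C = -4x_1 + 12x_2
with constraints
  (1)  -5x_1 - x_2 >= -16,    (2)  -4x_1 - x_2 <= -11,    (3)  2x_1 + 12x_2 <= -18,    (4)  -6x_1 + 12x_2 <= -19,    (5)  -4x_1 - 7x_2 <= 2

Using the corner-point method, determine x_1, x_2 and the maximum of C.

Corner points and C = -4x_1 + 12x_2:
  (105/29, -61/29) → C = -1152/29
  (114/31, -74/31) → C = -1344/31
  (75/23, -47/23) → C = -864/23
  (79/24, -13/6) → C = -235/6

x_1 = 75/23, x_2 = -47/23, maximum C = -864/23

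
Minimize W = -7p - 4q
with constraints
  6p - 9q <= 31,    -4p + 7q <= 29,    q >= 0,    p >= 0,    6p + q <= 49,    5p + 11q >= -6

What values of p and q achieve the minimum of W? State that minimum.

p = 157/23, q = 185/23, minimum W = -1839/23

Feasible corners and W = -7p - 4q:
  (31/6, 0) → W = -217/6
  (118/15, 9/5) → W = -934/15
  (0, 29/7) → W = -116/7
  (157/23, 185/23) → W = -1839/23
  (0, 0) → W = 0

The optimum lies where -4p + 7q = 29 and 6p + q = 49.
Solving simultaneously gives p = 157/23, q = 185/23.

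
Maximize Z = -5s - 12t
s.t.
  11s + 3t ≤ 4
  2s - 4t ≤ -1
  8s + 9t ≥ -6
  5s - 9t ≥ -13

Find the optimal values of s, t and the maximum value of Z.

Vertices and Z = -5s - 12t:
  (13/50, 19/50) → Z = -293/50
  (-1/38, 163/114) → Z = -647/38
  (-33/50, -2/25) → Z = 213/50
  (-19/13, 74/117) → Z = -11/39

At the optimal vertex, 2s - 4t = -1 and 8s + 9t = -6.
Solving simultaneously gives s = -33/50, t = -2/25.

s = -33/50, t = -2/25, maximum Z = 213/50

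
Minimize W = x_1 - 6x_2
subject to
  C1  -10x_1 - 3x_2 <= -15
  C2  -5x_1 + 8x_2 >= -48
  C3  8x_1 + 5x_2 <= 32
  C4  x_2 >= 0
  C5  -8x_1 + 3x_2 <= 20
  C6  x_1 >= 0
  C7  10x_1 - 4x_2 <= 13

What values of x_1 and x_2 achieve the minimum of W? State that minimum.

x_1 = 0, x_2 = 32/5, minimum W = -192/5

Extreme points and W = x_1 - 6x_2:
  (0, 5) → W = -30
  (99/70, 2/7) → W = -3/10
  (0, 32/5) → W = -192/5
  (193/82, 108/41) → W = -1103/82

At the optimal vertex, 8x_1 + 5x_2 = 32 and x_1 = 0.
Solving simultaneously gives x_1 = 0, x_2 = 32/5.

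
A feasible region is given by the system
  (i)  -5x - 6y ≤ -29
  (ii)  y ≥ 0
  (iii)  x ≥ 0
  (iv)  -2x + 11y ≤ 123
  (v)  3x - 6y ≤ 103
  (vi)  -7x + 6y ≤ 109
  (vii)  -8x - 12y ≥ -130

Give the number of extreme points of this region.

4

Pairwise boundary intersections that survive every other constraint:
  (29/5, 0)
  (0, 29/6)
  (65/4, 0)
  (0, 65/6)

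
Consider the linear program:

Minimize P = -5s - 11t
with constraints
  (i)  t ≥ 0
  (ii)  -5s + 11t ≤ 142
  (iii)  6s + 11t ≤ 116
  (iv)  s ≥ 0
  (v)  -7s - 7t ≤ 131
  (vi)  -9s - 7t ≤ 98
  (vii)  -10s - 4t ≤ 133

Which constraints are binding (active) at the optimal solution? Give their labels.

Vertices and P = -5s - 11t:
  (58/3, 0) → P = -290/3
  (0, 0) → P = 0
  (0, 116/11) → P = -116

The minimum is at (0, 116/11). Substituting into each constraint, equality holds for (iii) and (iv); the remaining constraints have slack.

(iii) and (iv)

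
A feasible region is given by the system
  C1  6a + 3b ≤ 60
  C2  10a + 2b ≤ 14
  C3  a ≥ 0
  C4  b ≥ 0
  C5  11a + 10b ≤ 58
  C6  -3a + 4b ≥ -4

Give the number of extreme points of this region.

5

Intersecting each pair of boundary lines and keeping only the points that satisfy every inequality leaves:
  (4/13, 71/13)
  (32/23, 1/23)
  (0, 0)
  (0, 29/5)
  (4/3, 0)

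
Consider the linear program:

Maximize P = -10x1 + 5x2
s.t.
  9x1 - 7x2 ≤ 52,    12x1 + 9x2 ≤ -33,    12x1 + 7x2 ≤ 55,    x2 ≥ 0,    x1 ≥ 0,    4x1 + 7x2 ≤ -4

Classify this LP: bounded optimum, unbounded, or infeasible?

The boundaries 9x1 - 7x2 = 52 and 12x1 + 9x2 = -33 meet at (79/55, -307/55), but that point violates x2 ≥ 0. Every candidate vertex is excluded by some other constraint, so the feasible region is empty.

infeasible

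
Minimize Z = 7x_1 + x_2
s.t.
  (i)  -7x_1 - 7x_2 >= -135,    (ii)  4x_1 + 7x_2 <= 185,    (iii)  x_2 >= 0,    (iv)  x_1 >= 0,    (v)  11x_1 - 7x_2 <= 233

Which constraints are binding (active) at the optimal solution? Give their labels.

Extreme points and Z = 7x_1 + x_2:
  (135/7, 0) → Z = 135
  (0, 135/7) → Z = 135/7
  (0, 0) → Z = 0

The minimum is at (0, 0). Substituting into each constraint, equality holds for (iii) and (iv); the remaining constraints have slack.

(iii) and (iv)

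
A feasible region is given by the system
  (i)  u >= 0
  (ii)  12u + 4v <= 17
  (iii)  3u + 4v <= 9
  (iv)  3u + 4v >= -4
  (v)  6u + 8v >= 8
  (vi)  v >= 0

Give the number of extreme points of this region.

5

Of the 12 pairwise boundary intersections, those satisfying every inequality are:
  (0, 9/4)
  (0, 1)
  (8/9, 19/12)
  (17/12, 0)
  (4/3, 0)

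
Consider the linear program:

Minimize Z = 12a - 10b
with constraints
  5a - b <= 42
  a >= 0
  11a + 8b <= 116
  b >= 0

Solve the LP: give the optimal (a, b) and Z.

Corner points and Z = 12a - 10b:
  (452/51, 118/51) → Z = 4244/51
  (42/5, 0) → Z = 504/5
  (0, 29/2) → Z = -145
  (0, 0) → Z = 0

At the optimal vertex, a = 0 and 11a + 8b = 116.
Solving simultaneously gives a = 0, b = 29/2.

a = 0, b = 29/2, minimum Z = -145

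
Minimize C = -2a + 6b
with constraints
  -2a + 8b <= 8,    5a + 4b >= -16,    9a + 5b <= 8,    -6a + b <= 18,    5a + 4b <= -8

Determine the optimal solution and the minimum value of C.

a = 112/11, b = -184/11, minimum C = -1328/11

Extreme points and C = -2a + 6b:
  (-68/23, 6/23) → C = 172/23
  (-2, 1/2) → C = 7
  (112/11, -184/11) → C = -1328/11
  (-88/29, -6/29) → C = 140/29
  (72/11, -112/11) → C = -816/11

The optimum lies where 5a + 4b = -16 and 9a + 5b = 8.
Solving simultaneously gives a = 112/11, b = -184/11.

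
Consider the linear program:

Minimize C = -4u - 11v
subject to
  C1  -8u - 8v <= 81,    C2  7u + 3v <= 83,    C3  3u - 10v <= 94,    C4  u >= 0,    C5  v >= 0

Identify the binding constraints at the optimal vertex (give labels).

C2 and C4

Feasible corners and C = -4u - 11v:
  (0, 83/3) → C = -913/3
  (83/7, 0) → C = -332/7
  (0, 0) → C = 0

The minimum is at (0, 83/3). Substituting into each constraint, equality holds for C2 and C4; the remaining constraints have slack.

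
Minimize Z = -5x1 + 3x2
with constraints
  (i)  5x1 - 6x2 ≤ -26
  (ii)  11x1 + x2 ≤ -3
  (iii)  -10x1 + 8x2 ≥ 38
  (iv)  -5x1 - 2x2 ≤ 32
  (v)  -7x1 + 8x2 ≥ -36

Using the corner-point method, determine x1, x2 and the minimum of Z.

x1 = -31/49, x2 = 194/49, minimum Z = 737/49

Extreme points and Z = -5x1 + 3x2:
  (-1, 7/2) → Z = 31/2
  (-61/10, -3/4) → Z = 113/4
  (-31/49, 194/49) → Z = 737/49
The feasible region is unbounded (it extends along (-1, 11), (-2, 5)), but Z strictly increases along every unbounded feasible direction, so there is no improving ray and the minimum is attained at a vertex.

The binding constraints are 11x1 + x2 = -3 and -10x1 + 8x2 = 38.
Solving simultaneously gives x1 = -31/49, x2 = 194/49.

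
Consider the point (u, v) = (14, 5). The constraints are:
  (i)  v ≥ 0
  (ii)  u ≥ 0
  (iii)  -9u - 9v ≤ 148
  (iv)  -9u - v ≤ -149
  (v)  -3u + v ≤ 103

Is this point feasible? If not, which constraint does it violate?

Constraint (iv): -9u - v = -131, which is not ≤ -149. All other constraints are satisfied.

not feasible — violates (iv)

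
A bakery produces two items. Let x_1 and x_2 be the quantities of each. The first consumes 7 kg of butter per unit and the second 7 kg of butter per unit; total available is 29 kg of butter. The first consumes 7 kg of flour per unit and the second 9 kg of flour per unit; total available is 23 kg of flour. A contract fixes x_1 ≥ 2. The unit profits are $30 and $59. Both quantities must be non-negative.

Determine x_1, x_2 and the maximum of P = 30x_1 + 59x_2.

x_1 = 2, x_2 = 1, maximum P = 119

Corner points and P = 30x_1 + 59x_2:
  (23/7, 0) → P = 690/7
  (2, 0) → P = 60
  (2, 1) → P = 119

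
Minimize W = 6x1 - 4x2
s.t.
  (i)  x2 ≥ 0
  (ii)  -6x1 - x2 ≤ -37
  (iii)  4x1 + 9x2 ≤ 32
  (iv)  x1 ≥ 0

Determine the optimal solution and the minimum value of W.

x1 = 301/50, x2 = 22/25, minimum W = 163/5

Vertices and W = 6x1 - 4x2:
  (37/6, 0) → W = 37
  (8, 0) → W = 48
  (301/50, 22/25) → W = 163/5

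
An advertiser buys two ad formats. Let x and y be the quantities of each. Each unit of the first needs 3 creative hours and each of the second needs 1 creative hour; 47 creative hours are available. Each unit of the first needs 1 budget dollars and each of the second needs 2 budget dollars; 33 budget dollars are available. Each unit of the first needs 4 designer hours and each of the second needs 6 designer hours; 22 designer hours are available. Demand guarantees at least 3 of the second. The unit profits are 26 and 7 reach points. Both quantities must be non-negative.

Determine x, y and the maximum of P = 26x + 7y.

x = 1, y = 3, maximum P = 47

Corner points and P = 26x + 7y:
  (0, 11/3) → P = 77/3
  (0, 3) → P = 21
  (1, 3) → P = 47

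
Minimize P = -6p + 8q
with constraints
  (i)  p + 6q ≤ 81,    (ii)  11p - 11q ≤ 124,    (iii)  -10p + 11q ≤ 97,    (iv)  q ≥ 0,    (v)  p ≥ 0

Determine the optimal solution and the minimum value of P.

Extreme points and P = -6p + 8q:
  (1635/77, 767/77) → P = -334/7
  (309/71, 907/71) → P = 5402/71
  (124/11, 0) → P = -744/11
  (0, 97/11) → P = 776/11
  (0, 0) → P = 0

p = 124/11, q = 0, minimum P = -744/11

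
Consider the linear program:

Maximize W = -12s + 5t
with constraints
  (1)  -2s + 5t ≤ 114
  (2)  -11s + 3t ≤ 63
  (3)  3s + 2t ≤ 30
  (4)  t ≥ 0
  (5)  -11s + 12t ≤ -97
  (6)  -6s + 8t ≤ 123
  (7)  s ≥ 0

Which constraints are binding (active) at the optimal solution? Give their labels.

Feasible corners and W = -12s + 5t:
  (10, 0) → W = -120
  (277/29, 39/58) → W = -6453/58
  (97/11, 0) → W = -1164/11

The maximum is at (97/11, 0). Substituting into each constraint, equality holds for (4) and (5); the remaining constraints have slack.

(4) and (5)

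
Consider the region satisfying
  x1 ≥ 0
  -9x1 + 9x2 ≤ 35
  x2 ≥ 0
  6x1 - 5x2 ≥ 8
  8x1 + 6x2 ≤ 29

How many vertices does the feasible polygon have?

3

Intersecting each pair of boundary lines and keeping only the points that satisfy every inequality leaves:
  (4/3, 0)
  (29/8, 0)
  (193/76, 55/38)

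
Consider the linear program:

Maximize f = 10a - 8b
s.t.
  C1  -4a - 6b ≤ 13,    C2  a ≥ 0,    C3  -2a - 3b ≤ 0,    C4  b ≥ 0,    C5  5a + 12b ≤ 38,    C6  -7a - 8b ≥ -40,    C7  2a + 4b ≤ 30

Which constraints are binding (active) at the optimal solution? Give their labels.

C4 and C6

Vertices and f = 10a - 8b:
  (0, 0) → f = 0
  (0, 19/6) → f = -76/3
  (40/7, 0) → f = 400/7
  (4, 3/2) → f = 28

The maximum is at (40/7, 0). Substituting into each constraint, equality holds for C4 and C6; the remaining constraints have slack.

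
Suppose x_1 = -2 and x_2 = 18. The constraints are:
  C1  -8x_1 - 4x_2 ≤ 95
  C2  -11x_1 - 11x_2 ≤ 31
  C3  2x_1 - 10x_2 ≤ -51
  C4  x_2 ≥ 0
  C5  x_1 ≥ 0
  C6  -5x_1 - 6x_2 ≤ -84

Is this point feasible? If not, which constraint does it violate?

Constraint C5: x_1 = -2, which is not ≥ 0. All other constraints are satisfied.

not feasible — violates C5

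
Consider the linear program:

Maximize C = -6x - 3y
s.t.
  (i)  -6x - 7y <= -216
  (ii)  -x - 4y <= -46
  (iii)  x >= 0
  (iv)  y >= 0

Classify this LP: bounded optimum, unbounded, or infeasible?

Extreme points and C = -6x - 3y:
  (542/17, 60/17) → C = -3432/17
  (0, 216/7) → C = -648/7
  (46, 0) → C = -276
The feasible region has finitely many vertices and no improving ray; the maximum is -648/7 at (0, 216/7).

bounded optimum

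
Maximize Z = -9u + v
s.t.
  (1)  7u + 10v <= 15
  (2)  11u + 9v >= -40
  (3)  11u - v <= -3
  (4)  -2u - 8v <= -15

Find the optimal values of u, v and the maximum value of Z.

u = -535/47, v = 445/47, maximum Z = 5260/47

The optimum lies where 7u + 10v = 15 and 11u + 9v = -40.
Solving simultaneously gives u = -535/47, v = 445/47.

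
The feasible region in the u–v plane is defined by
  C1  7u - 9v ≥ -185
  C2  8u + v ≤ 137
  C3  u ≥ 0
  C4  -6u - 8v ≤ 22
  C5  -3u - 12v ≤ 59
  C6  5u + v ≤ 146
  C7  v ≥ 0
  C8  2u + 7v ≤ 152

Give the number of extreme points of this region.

5

Pairwise boundary intersections that survive every other constraint:
  (0, 185/9)
  (73/67, 1434/67)
  (137/8, 0)
  (269/18, 157/9)
  (0, 0)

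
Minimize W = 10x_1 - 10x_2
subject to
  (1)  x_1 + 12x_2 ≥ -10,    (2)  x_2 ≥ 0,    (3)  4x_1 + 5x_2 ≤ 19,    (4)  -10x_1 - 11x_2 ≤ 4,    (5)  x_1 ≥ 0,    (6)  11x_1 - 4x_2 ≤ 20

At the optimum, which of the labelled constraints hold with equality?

(3) and (5)

Extreme points and W = 10x_1 - 10x_2:
  (0, 0) → W = 0
  (20/11, 0) → W = 200/11
  (0, 19/5) → W = -38
  (176/71, 129/71) → W = 470/71

The minimum is at (0, 19/5). Substituting into each constraint, equality holds for (3) and (5); the remaining constraints have slack.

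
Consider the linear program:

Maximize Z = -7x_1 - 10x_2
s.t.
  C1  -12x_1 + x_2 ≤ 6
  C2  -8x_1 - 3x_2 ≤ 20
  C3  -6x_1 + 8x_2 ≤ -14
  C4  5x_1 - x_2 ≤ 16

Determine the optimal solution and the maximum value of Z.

Corner points and Z = -7x_1 - 10x_2:
  (-19/22, -48/11) → Z = 1093/22
  (-31/45, -34/15) → Z = 1237/45
  (28/23, -228/23) → Z = 2084/23
  (57/17, 13/17) → Z = -529/17

x_1 = 28/23, x_2 = -228/23, maximum Z = 2084/23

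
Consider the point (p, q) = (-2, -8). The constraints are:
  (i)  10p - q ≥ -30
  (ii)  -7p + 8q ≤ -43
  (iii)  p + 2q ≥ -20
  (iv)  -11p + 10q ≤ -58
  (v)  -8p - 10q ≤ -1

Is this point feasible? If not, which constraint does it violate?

not feasible — violates (v)

Constraint (v): -8p - 10q = 96, which is not ≤ -1. All other constraints are satisfied.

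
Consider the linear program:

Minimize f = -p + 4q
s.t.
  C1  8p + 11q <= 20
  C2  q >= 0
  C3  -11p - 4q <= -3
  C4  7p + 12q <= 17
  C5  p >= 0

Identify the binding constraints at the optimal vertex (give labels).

C2 and C4

Vertices and f = -p + 4q:
  (3/11, 0) → f = -3/11
  (17/7, 0) → f = -17/7
  (0, 3/4) → f = 3
  (0, 17/12) → f = 17/3

The minimum is at (17/7, 0). Substituting into each constraint, equality holds for C2 and C4; the remaining constraints have slack.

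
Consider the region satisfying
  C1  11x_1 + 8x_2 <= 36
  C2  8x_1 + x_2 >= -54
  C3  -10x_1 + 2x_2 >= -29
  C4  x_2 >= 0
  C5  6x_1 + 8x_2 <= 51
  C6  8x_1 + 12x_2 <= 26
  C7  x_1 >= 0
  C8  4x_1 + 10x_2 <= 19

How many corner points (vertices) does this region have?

5

Intersecting each pair of boundary lines and keeping only the points that satisfy every inequality leaves:
  (29/10, 0)
  (50/17, 7/34)
  (0, 0)
  (1, 3/2)
  (0, 19/10)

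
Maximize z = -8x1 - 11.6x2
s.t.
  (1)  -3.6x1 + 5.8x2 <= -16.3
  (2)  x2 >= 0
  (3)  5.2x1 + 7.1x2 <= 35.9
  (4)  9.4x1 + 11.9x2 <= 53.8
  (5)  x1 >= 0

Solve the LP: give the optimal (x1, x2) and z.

x1 = 163/36, x2 = 0, maximum z = -326/9

Extreme points and z = -8x1 - 11.6x2:
  (163/36, 0) → z = -326/9
  (50601/9736, 2023/4868) → z = -564677/12170
  (269/47, 0) → z = -2152/47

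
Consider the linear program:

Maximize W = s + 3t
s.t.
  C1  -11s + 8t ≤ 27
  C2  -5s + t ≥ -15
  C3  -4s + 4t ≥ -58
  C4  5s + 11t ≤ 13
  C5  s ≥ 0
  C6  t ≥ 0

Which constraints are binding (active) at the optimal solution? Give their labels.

C4 and C5

Corner points and W = s + 3t:
  (0, 13/11) → W = 39/11
  (13/5, 0) → W = 13/5
  (0, 0) → W = 0

The maximum is at (0, 13/11). Substituting into each constraint, equality holds for C4 and C5; the remaining constraints have slack.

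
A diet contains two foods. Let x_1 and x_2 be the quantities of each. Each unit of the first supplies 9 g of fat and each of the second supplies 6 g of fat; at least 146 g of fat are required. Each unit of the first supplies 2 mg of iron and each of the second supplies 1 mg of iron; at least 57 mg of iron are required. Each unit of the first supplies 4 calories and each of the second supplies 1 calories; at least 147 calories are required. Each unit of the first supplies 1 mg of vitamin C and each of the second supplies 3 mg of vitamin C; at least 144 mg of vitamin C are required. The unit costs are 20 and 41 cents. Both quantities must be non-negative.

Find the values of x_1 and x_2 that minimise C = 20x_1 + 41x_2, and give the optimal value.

x_1 = 27, x_2 = 39, minimum C = 2139

Feasible corners and C = 20x_1 + 41x_2:
  (0, 147) → C = 6027
  (144, 0) → C = 2880
  (27, 39) → C = 2139
The feasible region is unbounded (it extends along (0, 1), (1, 0)), but C strictly increases along every unbounded feasible direction, so there is no improving ray and the minimum is attained at a vertex.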